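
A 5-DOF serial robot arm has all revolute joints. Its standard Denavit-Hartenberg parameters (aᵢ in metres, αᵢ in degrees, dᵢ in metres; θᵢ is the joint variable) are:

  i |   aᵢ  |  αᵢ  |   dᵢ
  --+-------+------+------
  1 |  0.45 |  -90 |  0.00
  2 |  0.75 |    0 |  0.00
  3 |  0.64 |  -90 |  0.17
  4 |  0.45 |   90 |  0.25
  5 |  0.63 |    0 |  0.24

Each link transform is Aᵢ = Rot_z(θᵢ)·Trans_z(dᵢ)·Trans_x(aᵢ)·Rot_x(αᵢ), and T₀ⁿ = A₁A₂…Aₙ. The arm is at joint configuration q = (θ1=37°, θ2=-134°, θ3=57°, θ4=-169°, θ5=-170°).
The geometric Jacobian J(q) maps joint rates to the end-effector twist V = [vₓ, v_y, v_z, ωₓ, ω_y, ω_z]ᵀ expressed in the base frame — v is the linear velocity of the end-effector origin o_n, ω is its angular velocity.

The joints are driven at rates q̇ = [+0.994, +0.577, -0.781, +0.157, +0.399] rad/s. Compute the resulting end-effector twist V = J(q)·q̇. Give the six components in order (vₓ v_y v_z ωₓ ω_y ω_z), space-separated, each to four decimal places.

o_n = [0.2486, 0.0645, 1.2499]
J₁: ẑ×o_n = [-0.0645, 0.2486, 0.0000], ω = ẑ
J2: z=[-0.6018, 0.7986, 0.0000] o=[0.3594, 0.2708, 0.0000] → [0.9982, 0.7522, 0.2127, -0.6018, 0.7986, 0.0000]
J3: z=[-0.6018, 0.7986, 0.0000] o=[-0.0567, -0.0427, 0.5395] → [0.5673, 0.4275, -0.3083, -0.6018, 0.7986, 0.0000]
J4: z=[0.7782, 0.5864, -0.2250] o=[-0.0440, 0.1797, 1.1631] → [0.0250, -0.1333, -0.2612, 0.7782, 0.5864, -0.2250]
J5: z=[0.5565, -0.8098, -0.1859] o=[0.0195, 0.3351, 0.6765] → [-0.5147, -0.3617, 0.0349, 0.5565, -0.8098, -0.1859]
V = J·q̇ = [-0.1326, 0.1820, 0.3364, 0.4670, -0.3940, 0.8845]

-0.1326 0.1820 0.3364 0.4670 -0.3940 0.8845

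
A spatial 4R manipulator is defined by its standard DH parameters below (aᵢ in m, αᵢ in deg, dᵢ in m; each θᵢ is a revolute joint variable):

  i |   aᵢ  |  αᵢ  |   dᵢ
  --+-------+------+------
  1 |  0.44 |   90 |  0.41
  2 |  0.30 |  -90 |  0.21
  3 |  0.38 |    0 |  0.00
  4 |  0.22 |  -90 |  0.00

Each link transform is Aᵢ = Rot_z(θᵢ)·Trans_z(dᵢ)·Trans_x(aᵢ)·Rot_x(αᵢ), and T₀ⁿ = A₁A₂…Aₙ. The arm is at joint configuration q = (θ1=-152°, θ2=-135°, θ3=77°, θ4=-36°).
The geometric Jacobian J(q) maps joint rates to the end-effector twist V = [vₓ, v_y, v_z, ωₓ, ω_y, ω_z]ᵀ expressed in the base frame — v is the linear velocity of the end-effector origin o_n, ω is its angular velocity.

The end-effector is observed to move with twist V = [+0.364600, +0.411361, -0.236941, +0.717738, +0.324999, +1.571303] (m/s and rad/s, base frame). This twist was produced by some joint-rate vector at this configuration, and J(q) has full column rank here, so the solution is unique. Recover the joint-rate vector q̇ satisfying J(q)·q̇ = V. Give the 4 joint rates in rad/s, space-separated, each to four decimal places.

0.7850 -0.0500 -0.5460 -0.5660

o_n = [0.0988, -0.2924, 0.0200]
J₁: ẑ×o_n = [0.2924, 0.0988, -0.0000], ω = ẑ
J2: z=[-0.4695, 0.8829, 0.0000] o=[-0.3885, -0.2066, 0.4100] → [-0.3443, -0.1831, -0.3900, -0.4695, 0.8829, 0.0000]
J3: z=[-0.6243, -0.3320, -0.7071] o=[-0.2998, 0.0784, 0.1979] → [-0.2032, -0.3929, 0.3639, -0.6243, -0.3320, -0.7071]
J4: z=[-0.6243, -0.3320, -0.7071] o=[-0.0726, -0.2201, 0.1374] → [-0.0122, -0.1945, 0.1021, -0.6243, -0.3320, -0.7071]
q̇ = J⁺·V = [0.7850, -0.0500, -0.5460, -0.5660]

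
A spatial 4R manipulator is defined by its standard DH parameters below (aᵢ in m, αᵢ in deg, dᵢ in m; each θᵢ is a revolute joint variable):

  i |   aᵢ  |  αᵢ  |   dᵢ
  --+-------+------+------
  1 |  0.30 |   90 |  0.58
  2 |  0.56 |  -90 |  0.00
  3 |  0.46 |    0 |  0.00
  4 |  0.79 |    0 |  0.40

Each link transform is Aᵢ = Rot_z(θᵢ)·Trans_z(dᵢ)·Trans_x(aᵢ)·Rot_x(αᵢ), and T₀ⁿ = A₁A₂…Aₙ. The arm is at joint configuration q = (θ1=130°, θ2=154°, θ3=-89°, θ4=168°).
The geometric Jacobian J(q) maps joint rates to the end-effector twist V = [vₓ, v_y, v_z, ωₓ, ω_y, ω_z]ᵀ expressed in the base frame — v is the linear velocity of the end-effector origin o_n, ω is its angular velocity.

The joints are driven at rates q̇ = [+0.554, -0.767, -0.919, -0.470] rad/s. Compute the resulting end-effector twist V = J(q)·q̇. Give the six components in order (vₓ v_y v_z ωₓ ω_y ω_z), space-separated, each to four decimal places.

0.8997 -0.2856 0.9169 -0.9789 -0.0266 1.8024

o_n = [0.0934, -0.6022, 0.5356]
J₁: ẑ×o_n = [0.6022, 0.0934, -0.0000], ω = ẑ
J2: z=[0.7660, 0.6428, 0.0000] o=[-0.1928, 0.2298, 0.5800] → [-0.0286, 0.0340, -0.8214, 0.7660, 0.6428, 0.0000]
J3: z=[0.2818, -0.3358, -0.8988] o=[0.1307, -0.1558, 0.8255] → [-0.3039, 0.1152, -0.1383, 0.2818, -0.3358, -0.8988]
J4: z=[0.2818, -0.3358, -0.8988] o=[0.4877, 0.1344, 0.8290] → [-0.5635, 0.4370, -0.3400, 0.2818, -0.3358, -0.8988]
V = J·q̇ = [0.8997, -0.2856, 0.9169, -0.9789, -0.0266, 1.8024]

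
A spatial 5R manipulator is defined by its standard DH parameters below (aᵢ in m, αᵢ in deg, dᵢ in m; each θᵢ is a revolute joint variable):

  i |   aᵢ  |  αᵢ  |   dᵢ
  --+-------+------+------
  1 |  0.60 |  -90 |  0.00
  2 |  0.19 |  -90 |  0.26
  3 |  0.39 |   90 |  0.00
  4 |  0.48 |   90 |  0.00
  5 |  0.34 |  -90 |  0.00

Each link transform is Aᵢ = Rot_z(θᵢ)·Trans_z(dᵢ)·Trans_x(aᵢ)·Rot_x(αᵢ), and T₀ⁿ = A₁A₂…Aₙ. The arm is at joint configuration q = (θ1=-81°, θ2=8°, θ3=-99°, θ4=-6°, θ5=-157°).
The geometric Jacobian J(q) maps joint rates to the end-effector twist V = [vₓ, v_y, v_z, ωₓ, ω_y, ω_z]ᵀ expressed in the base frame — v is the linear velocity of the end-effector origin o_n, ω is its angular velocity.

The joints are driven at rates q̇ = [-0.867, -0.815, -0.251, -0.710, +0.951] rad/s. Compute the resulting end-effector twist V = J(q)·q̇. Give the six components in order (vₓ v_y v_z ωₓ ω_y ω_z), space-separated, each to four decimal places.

o_n = [0.9504, -0.6942, -0.0153]
J₁: ẑ×o_n = [0.6942, 0.9504, -0.0000], ω = ẑ
J2: z=[0.9877, 0.1564, 0.0000] o=[0.0939, -0.5926, 0.0000] → [-0.0024, 0.0151, -0.2344, 0.9877, 0.1564, 0.0000]
J3: z=[-0.0218, 0.1375, -0.9903] o=[0.3801, -0.7378, -0.0264] → [0.0446, -0.5645, -0.0793, -0.0218, 0.1375, -0.9903]
J4: z=[-0.3075, 0.9416, 0.1375] o=[0.7511, -0.6178, -0.0180] → [0.0130, 0.0282, -0.1641, -0.3075, 0.9416, 0.1375]
J5: z=[-0.0778, -0.1689, 0.9826] o=[1.2063, -0.4779, 0.0421] → [0.2222, -0.2560, -0.0264, -0.0778, -0.1689, 0.9826]
V = J·q̇ = [-0.4090, -0.9580, 0.3023, -0.6551, -0.9911, 0.2184]

-0.4090 -0.9580 0.3023 -0.6551 -0.9911 0.2184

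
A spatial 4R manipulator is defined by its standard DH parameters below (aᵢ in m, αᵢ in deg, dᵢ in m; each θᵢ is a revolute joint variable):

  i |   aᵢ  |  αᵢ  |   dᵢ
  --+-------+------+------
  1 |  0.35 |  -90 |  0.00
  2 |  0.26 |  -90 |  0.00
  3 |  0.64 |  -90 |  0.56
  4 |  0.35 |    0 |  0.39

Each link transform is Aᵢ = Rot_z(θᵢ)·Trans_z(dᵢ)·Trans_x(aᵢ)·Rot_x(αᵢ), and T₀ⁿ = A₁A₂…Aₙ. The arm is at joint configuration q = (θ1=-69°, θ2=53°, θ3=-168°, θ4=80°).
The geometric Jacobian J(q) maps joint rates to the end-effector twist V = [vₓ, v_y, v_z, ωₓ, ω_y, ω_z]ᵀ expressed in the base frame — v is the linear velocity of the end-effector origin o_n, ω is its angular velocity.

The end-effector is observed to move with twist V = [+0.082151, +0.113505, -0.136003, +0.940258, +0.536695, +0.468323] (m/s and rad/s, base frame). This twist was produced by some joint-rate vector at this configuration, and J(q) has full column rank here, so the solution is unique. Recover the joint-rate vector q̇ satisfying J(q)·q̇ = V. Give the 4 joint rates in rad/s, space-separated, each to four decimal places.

0.7690 0.4050 0.3120 0.6800

o_n = [0.4817, 0.2162, 0.1455]
J₁: ẑ×o_n = [-0.2162, 0.4817, 0.0000], ω = ẑ
J2: z=[0.9336, 0.3584, 0.0000] o=[0.1254, -0.3268, 0.0000] → [0.0521, -0.1358, 0.3792, 0.9336, 0.3584, 0.0000]
J3: z=[-0.2862, 0.7456, -0.6018] o=[0.1815, -0.4728, -0.2076] → [0.6779, -0.0796, -0.4210, -0.2862, 0.7456, -0.6018]
J4: z=[0.9580, 0.2337, -0.1660] o=[0.0104, 0.3441, -0.0447] → [0.0232, -0.2604, -0.2327, 0.9580, 0.2337, -0.1660]
q̇ = J⁺·V = [0.7690, 0.4050, 0.3120, 0.6800]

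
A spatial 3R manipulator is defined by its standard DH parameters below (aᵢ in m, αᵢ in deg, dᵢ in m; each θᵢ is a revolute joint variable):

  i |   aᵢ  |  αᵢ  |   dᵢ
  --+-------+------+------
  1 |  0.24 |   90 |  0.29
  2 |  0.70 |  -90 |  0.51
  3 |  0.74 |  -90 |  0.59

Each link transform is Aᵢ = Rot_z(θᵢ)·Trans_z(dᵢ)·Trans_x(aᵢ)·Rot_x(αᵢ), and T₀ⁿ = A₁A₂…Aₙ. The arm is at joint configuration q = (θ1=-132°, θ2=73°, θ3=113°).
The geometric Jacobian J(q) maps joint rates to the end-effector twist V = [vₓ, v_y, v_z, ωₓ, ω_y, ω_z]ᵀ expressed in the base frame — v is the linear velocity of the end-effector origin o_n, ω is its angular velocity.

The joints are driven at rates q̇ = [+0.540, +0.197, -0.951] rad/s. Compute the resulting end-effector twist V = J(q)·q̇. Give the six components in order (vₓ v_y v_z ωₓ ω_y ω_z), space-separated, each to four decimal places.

0.1321 -0.0995 0.5320 -0.7549 -0.5440 0.2620

o_n = [0.2638, 0.0371, 0.8554]
J₁: ẑ×o_n = [-0.0371, 0.2638, 0.0000], ω = ẑ
J2: z=[-0.7431, 0.6691, 0.0000] o=[-0.1606, -0.1784, 0.2900] → [0.3783, 0.4202, -0.4441, -0.7431, 0.6691, 0.0000]
J3: z=[0.6399, 0.7107, 0.2924] o=[-0.6765, 0.0108, 0.9594] → [-0.0816, 0.3415, -0.6514, 0.6399, 0.7107, 0.2924]
V = J·q̇ = [0.1321, -0.0995, 0.5320, -0.7549, -0.5440, 0.2620]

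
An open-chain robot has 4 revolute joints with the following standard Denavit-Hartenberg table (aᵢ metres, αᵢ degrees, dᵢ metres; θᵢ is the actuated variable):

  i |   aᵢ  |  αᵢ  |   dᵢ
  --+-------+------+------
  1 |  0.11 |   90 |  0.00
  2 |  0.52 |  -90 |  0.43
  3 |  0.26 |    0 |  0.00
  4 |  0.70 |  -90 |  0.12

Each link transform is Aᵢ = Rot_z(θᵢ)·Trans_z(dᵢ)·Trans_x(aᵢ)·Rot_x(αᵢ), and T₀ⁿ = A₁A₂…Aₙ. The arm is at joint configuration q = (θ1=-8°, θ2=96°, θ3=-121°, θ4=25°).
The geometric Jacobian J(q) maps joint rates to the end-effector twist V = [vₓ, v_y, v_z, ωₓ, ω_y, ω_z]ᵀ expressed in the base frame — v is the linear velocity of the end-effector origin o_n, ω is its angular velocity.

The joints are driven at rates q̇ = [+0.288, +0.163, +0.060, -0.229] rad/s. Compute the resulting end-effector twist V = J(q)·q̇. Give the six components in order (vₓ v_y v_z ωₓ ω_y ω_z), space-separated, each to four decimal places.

o_n = [-0.2294, -1.3300, 0.2987]
J₁: ẑ×o_n = [1.3300, -0.2294, 0.0000], ω = ẑ
J2: z=[-0.1392, -0.9903, 0.0000] o=[0.1089, -0.0153, 0.0000] → [-0.2958, 0.0416, -0.1521, -0.1392, -0.9903, 0.0000]
J3: z=[-0.9848, 0.1384, -0.1045] o=[-0.0047, -0.4336, 0.5172] → [-0.1239, -0.1917, 0.9140, -0.9848, 0.1384, -0.1045]
J4: z=[-0.9848, 0.1384, -0.1045] o=[-0.0219, -0.6562, 0.3840] → [-0.0822, -0.0623, 0.6924, -0.9848, 0.1384, -0.1045]
V = J·q̇ = [0.3462, -0.0565, -0.1285, 0.1438, -0.1848, 0.3057]

0.3462 -0.0565 -0.1285 0.1438 -0.1848 0.3057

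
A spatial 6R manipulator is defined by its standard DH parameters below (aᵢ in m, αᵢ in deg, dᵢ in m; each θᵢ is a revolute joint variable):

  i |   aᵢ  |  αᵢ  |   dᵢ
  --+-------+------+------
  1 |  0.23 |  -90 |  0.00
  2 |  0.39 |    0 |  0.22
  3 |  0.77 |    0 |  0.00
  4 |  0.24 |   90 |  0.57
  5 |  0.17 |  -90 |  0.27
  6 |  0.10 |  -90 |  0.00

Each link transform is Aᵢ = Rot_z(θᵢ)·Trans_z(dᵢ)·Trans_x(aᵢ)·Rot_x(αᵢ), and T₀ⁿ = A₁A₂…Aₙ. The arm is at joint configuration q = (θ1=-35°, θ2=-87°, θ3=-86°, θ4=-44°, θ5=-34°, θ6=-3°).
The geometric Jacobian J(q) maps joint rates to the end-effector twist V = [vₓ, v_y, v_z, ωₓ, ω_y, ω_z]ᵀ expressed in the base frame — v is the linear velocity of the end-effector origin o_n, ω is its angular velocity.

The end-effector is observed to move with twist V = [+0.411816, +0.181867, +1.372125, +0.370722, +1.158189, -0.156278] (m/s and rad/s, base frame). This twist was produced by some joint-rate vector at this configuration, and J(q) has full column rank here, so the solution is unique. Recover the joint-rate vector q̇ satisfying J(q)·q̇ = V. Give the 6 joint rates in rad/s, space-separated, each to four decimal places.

o_n = [-0.2220, 0.9357, -0.0156]
J₁: ẑ×o_n = [-0.9357, -0.2220, 0.0000], ω = ẑ
J2: z=[0.5736, 0.8192, 0.0000] o=[0.1884, -0.1319, 0.0000] → [-0.0128, 0.0089, 0.9486, 0.5736, 0.8192, 0.0000]
J3: z=[0.5736, 0.8192, 0.0000] o=[0.3313, 0.0366, 0.3895] → [-0.3318, 0.2323, 0.9690, 0.5736, 0.8192, 0.0000]
J4: z=[0.5736, 0.8192, 0.0000] o=[-0.2947, 0.4749, 0.4833] → [-0.4087, 0.2862, 0.2047, 0.5736, 0.8192, 0.0000]
J5: z=[0.4930, -0.3452, -0.7986] o=[-0.1248, 1.0518, 0.3389] → [0.0296, 0.2524, -0.0908, 0.4930, -0.3452, -0.7986]
J6: z=[0.1097, 0.9353, -0.3365] o=[-0.1384, 0.9453, 0.0384] → [-0.0537, 0.0341, 0.0771, 0.1097, 0.9353, -0.3365]
q̇ = J⁺·V = [-0.7510, 0.4150, 0.9830, -0.1330, -0.6920, -0.1250]

-0.7510 0.4150 0.9830 -0.1330 -0.6920 -0.1250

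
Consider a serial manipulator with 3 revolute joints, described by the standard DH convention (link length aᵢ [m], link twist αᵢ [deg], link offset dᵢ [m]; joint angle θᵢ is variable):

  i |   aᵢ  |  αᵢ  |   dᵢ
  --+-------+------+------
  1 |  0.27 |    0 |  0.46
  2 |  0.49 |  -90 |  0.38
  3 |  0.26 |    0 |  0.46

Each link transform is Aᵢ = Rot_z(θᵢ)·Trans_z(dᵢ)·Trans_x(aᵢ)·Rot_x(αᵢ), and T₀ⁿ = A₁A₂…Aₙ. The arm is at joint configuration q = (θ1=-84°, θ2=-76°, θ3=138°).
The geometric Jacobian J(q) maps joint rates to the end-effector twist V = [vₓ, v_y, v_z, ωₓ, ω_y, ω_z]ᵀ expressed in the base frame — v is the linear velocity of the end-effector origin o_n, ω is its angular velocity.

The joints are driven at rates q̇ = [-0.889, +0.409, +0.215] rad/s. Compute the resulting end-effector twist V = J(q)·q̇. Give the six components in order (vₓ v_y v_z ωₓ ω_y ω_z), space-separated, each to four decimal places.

o_n = [-0.0933, -0.8023, 0.6660]
J₁: ẑ×o_n = [0.8023, -0.0933, 0.0000], ω = ẑ
J2: z=[0.0000, 0.0000, 1.0000] o=[0.0282, -0.2685, 0.4600] → [0.5338, -0.1216, 0.0000, 0.0000, 0.0000, 1.0000]
J3: z=[0.3420, -0.9397, 0.0000] o=[-0.4322, -0.4361, 0.8400] → [0.1635, 0.0595, 0.1932, 0.3420, -0.9397, 0.0000]
V = J·q̇ = [-0.4598, 0.0460, 0.0415, 0.0735, -0.2020, -0.4800]

-0.4598 0.0460 0.0415 0.0735 -0.2020 -0.4800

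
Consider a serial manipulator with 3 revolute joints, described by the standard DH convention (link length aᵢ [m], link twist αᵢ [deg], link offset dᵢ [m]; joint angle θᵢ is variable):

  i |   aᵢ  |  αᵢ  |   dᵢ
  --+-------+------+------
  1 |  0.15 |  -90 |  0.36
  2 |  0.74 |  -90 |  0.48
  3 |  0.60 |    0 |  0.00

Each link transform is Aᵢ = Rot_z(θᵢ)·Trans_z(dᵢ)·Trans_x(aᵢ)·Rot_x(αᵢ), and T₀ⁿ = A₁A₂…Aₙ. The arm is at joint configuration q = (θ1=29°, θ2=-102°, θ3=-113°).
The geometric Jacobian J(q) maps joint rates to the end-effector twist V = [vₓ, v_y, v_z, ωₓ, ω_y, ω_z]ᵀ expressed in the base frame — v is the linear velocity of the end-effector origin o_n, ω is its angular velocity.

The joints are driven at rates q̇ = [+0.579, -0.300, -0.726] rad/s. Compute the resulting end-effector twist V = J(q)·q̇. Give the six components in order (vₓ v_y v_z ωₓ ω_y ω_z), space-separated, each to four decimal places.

o_n = [-0.4612, 0.9246, 0.8545]
J₁: ẑ×o_n = [-0.9246, -0.4612, 0.0000], ω = ẑ
J2: z=[-0.4848, 0.8746, 0.0000] o=[0.1312, 0.0727, 0.3600] → [0.4325, 0.2397, 0.1051, -0.4848, 0.8746, 0.0000]
J3: z=[0.8555, 0.4742, 0.2079] o=[-0.2361, 0.4179, 1.0838] → [-0.2141, 0.1494, 0.5402, 0.8555, 0.4742, 0.2079]
V = J·q̇ = [-0.5097, -0.4474, -0.4237, -0.4757, -0.6067, 0.4281]

-0.5097 -0.4474 -0.4237 -0.4757 -0.6067 0.4281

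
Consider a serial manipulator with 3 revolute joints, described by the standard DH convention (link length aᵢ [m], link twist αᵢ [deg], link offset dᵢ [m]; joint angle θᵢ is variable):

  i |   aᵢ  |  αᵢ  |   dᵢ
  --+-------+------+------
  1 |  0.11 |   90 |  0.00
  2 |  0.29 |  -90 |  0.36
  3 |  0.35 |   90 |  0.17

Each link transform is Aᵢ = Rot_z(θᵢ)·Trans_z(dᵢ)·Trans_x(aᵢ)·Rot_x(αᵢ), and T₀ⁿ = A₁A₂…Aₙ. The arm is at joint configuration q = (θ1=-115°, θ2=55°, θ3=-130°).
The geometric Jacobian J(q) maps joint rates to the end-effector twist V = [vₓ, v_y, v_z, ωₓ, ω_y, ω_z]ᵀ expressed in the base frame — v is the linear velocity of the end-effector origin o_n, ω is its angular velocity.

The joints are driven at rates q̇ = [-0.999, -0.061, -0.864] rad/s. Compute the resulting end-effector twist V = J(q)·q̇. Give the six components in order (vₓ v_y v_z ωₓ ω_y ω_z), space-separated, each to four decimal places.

0.4863 0.6020 -0.1835 -0.2438 -0.6672 -1.4946

o_n = [-0.5727, 0.2582, 0.1508]
J₁: ẑ×o_n = [-0.2582, -0.5727, 0.0000], ω = ẑ
J2: z=[-0.9063, 0.4226, 0.0000] o=[-0.0465, -0.0997, 0.0000] → [0.0637, 0.1366, -0.1020, -0.9063, 0.4226, 0.0000]
J3: z=[0.3462, 0.7424, 0.5736] o=[-0.4431, -0.0983, 0.2376] → [-0.2689, -0.0443, 0.2196, 0.3462, 0.7424, 0.5736]
V = J·q̇ = [0.4863, 0.6020, -0.1835, -0.2438, -0.6672, -1.4946]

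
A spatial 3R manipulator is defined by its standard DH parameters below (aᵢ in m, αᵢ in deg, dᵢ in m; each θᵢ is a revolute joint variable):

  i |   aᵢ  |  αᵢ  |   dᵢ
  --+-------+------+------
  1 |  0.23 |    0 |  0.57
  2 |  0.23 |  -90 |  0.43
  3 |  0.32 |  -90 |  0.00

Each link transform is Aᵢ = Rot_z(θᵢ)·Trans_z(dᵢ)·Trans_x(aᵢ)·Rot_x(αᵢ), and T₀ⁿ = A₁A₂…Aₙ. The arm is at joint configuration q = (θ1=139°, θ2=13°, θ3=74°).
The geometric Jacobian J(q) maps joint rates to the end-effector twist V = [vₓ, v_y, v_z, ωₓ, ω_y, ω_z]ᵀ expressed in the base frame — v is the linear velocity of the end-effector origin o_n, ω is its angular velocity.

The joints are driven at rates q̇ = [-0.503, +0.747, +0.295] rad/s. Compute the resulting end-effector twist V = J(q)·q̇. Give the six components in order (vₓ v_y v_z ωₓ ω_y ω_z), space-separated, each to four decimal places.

0.1196 -0.0238 -0.0260 -0.1385 -0.2605 0.2440

o_n = [-0.4545, 0.3003, 0.6924]
J₁: ẑ×o_n = [-0.3003, -0.4545, 0.0000], ω = ẑ
J2: z=[0.0000, 0.0000, 1.0000] o=[-0.1736, 0.1509, 0.5700] → [-0.1494, -0.2810, 0.0000, 0.0000, 0.0000, 1.0000]
J3: z=[-0.4695, -0.8829, 0.0000] o=[-0.3767, 0.2589, 1.0000] → [0.2716, -0.1444, -0.0882, -0.4695, -0.8829, 0.0000]
V = J·q̇ = [0.1196, -0.0238, -0.0260, -0.1385, -0.2605, 0.2440]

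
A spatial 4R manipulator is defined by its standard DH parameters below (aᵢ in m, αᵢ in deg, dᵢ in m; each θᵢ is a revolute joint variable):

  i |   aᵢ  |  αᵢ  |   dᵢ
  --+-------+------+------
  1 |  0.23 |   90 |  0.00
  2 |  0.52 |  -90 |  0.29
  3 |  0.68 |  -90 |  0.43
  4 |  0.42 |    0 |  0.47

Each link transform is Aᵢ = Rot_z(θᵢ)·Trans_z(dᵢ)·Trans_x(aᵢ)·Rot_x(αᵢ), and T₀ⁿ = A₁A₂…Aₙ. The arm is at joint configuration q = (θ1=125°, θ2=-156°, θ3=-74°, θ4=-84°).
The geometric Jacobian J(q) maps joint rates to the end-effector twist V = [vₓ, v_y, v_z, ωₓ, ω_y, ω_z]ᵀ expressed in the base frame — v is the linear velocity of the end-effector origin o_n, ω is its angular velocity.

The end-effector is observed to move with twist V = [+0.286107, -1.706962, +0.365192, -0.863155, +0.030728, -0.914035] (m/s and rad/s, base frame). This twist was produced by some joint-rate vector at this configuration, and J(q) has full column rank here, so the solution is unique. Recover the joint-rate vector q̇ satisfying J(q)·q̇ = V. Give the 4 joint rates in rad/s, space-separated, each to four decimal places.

o_n = [0.9855, 0.0855, -1.2508]
J₁: ẑ×o_n = [-0.0855, 0.9855, 0.0000], ω = ẑ
J2: z=[0.8192, 0.5736, 0.0000] o=[-0.1319, 0.1884, 0.0000] → [-0.7174, 1.0246, -0.7253, 0.8192, 0.5736, 0.0000]
J3: z=[-0.2333, 0.3332, -0.9135] o=[0.3781, -0.0344, -0.2115] → [-0.2368, -0.7974, -0.2303, -0.2333, 0.3332, -0.9135]
J4: z=[0.2779, -0.8774, -0.3910] o=[0.9114, 0.3435, -0.6806] → [0.3995, 0.1295, -0.0067, 0.2779, -0.8774, -0.3910]
q̇ = J⁺·V = [-0.2820, -0.7520, 0.7890, -0.2270]

-0.2820 -0.7520 0.7890 -0.2270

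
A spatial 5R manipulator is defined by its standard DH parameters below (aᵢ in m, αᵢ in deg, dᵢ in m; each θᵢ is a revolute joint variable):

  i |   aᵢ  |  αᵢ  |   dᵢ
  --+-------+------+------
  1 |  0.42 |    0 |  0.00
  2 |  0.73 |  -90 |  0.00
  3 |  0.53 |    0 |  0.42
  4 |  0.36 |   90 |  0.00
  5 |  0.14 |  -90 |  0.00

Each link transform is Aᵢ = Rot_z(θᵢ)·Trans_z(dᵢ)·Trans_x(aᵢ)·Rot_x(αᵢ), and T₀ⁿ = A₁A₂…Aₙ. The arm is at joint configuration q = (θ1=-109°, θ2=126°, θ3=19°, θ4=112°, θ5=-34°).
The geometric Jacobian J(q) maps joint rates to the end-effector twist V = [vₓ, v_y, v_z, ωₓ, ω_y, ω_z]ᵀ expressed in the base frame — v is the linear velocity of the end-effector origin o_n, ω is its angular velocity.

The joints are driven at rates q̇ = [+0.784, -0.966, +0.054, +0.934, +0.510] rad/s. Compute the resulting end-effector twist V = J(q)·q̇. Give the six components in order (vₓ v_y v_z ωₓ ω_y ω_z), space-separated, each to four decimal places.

o_n = [0.6420, 0.1983, -0.5318]
J₁: ẑ×o_n = [-0.1983, 0.6420, 0.0000], ω = ẑ
J2: z=[0.0000, 0.0000, 1.0000] o=[-0.1367, -0.3971, 0.0000] → [-0.5954, 0.7787, 0.0000, 0.0000, 0.0000, 1.0000]
J3: z=[-0.2924, 0.9563, 0.0000] o=[0.5614, -0.1837, 0.0000] → [-0.5086, -0.1555, -0.1888, -0.2924, 0.9563, 0.0000]
J4: z=[-0.2924, 0.9563, 0.0000] o=[0.9178, 0.3645, -0.1726] → [-0.3436, -0.1050, 0.3123, -0.2924, 0.9563, 0.0000]
J5: z=[0.7217, 0.2207, -0.6561] o=[0.6919, 0.2954, -0.4442] → [-0.0831, 0.0960, -0.0591, 0.7217, 0.2207, -0.6561]
V = J·q̇ = [0.0290, -0.3065, 0.2514, 0.0792, 1.0574, -0.5166]

0.0290 -0.3065 0.2514 0.0792 1.0574 -0.5166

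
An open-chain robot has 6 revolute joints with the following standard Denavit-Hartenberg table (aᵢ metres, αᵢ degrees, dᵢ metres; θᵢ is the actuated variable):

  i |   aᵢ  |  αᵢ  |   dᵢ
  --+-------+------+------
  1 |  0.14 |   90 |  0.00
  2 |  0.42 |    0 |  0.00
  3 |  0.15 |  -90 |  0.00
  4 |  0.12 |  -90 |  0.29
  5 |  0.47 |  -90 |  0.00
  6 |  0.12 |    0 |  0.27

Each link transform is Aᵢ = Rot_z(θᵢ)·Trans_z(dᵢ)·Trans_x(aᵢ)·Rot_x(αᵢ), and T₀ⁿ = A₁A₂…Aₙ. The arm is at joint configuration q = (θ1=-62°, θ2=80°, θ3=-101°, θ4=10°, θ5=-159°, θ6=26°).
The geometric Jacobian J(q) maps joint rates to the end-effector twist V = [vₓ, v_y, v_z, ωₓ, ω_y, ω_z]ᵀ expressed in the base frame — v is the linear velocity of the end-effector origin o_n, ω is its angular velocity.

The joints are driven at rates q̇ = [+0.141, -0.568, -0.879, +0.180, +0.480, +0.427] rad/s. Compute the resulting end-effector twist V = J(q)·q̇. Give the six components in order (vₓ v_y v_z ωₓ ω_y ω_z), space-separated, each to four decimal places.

0.7712 -1.4759 -0.1197 1.8453 0.6751 0.6571

o_n = [0.0612, -0.3449, 1.1699]
J₁: ẑ×o_n = [0.3449, 0.0612, -0.0000], ω = ẑ
J2: z=[-0.8829, -0.4695, 0.0000] o=[0.0657, -0.1236, 0.0000] → [-0.5492, 1.0329, 0.1933, -0.8829, -0.4695, 0.0000]
J3: z=[-0.8829, -0.4695, 0.0000] o=[0.1000, -0.1880, 0.4136] → [-0.3550, 0.6677, 0.1203, -0.8829, -0.4695, 0.0000]
J4: z=[0.1682, -0.3164, 0.9336] o=[0.1657, -0.3117, 0.3599] → [-0.2253, -0.2338, -0.0386, 0.1682, -0.3164, 0.9336]
J5: z=[0.7934, 0.6055, 0.0622] o=[0.2847, -0.4910, 0.5883] → [0.3431, -0.4754, 0.2513, 0.7934, 0.6055, 0.0622]
J6: z=[0.3667, -0.5571, 0.7451] o=[0.0564, -0.2239, 0.9004] → [-0.0600, -0.0952, -0.0416, 0.3667, -0.5571, 0.7451]
V = J·q̇ = [0.7712, -1.4759, -0.1197, 1.8453, 0.6751, 0.6571]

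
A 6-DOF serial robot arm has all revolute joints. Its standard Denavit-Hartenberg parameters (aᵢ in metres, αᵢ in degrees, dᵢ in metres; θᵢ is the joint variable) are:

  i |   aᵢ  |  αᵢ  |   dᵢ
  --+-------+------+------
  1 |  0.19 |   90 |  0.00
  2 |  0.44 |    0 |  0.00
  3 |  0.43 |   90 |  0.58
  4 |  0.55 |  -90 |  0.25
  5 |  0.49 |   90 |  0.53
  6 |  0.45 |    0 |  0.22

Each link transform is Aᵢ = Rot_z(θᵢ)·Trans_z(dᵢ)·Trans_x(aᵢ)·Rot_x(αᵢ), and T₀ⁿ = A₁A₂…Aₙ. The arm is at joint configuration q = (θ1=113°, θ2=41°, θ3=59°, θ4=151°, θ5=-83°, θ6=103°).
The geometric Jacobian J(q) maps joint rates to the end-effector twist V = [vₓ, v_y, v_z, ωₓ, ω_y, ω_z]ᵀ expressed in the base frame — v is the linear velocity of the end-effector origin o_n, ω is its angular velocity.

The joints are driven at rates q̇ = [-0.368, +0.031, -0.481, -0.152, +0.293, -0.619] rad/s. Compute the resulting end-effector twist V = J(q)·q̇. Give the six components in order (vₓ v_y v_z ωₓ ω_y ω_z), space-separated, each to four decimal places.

0.4447 0.4819 -0.5187 -0.3345 -0.2572 -1.0766

o_n = [-0.5608, 1.1081, 0.0384]
J₁: ẑ×o_n = [-1.1081, -0.5608, 0.0000], ω = ẑ
J2: z=[0.9205, 0.3907, 0.0000] o=[-0.0742, 0.1749, 0.0000] → [0.0150, -0.0353, 1.0491, 0.9205, 0.3907, 0.0000]
J3: z=[0.9205, 0.3907, 0.0000] o=[-0.2040, 0.4806, 0.2887] → [-0.0978, 0.2304, 0.7170, 0.9205, 0.3907, 0.0000]
J4: z=[-0.3848, 0.9065, 0.1736] o=[0.3591, 0.6385, 0.7121] → [-0.6923, -0.4190, 0.6532, -0.3848, 0.9065, 0.1736]
J5: z=[-0.8380, -0.2642, -0.4774] o=[0.4757, 1.0462, 0.2818] → [0.0939, 0.2909, -0.3258, -0.8380, -0.2642, -0.4774]
J6: z=[-0.4309, -0.2163, 0.8761] o=[-0.1325, 1.3667, 0.0618] → [0.2316, -0.3854, 0.0188, -0.4309, -0.2163, 0.8761]
V = J·q̇ = [0.4447, 0.4819, -0.5187, -0.3345, -0.2572, -1.0766]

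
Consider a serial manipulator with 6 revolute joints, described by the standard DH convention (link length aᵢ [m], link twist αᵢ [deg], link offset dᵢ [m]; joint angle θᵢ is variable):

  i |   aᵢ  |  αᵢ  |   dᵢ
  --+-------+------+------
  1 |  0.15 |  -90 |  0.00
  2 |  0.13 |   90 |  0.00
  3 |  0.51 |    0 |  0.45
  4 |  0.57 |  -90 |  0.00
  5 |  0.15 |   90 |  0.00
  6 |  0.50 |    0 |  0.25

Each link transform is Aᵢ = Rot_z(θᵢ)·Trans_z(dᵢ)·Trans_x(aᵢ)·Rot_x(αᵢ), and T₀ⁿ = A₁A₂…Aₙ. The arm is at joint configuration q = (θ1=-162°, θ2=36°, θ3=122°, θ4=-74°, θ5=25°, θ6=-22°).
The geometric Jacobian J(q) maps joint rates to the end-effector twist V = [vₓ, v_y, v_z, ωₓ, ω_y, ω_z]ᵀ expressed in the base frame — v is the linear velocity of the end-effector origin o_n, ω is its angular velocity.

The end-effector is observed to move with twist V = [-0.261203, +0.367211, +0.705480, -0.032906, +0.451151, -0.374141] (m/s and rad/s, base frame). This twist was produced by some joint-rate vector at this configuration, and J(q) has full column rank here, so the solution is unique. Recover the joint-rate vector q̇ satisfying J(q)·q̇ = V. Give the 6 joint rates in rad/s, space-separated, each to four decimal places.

-0.5810 -0.2220 0.8310 -0.0810 0.0100 -0.7130

o_n = [-0.6315, -1.4906, -0.1463]
J₁: ẑ×o_n = [1.4906, -0.6315, 0.0000], ω = ẑ
J2: z=[0.3090, -0.9511, 0.0000] o=[-0.1427, -0.0464, 0.0000] → [0.1391, 0.0452, -0.9112, 0.3090, -0.9511, 0.0000]
J3: z=[-0.5590, -0.1816, 0.8090] o=[-0.2427, -0.0789, -0.0764] → [1.1548, -0.3536, 0.7186, -0.5590, -0.1816, 0.8090]
J4: z=[-0.5590, -0.1816, 0.8090] o=[-0.1526, -0.5044, 0.4465] → [0.9056, -0.7187, 0.4644, -0.5590, -0.1816, 0.8090]
J5: z=[0.7786, -0.4506, 0.4368] o=[-0.3152, -1.0026, 0.2223] → [0.3793, 0.1488, -0.5225, 0.7786, -0.4506, 0.4368]
J6: z=[-0.6272, -0.5340, 0.5670] o=[-0.3185, -1.1099, 0.1176] → [0.3568, -0.3429, 0.0717, -0.6272, -0.5340, 0.5670]
q̇ = J⁺·V = [-0.5810, -0.2220, 0.8310, -0.0810, 0.0100, -0.7130]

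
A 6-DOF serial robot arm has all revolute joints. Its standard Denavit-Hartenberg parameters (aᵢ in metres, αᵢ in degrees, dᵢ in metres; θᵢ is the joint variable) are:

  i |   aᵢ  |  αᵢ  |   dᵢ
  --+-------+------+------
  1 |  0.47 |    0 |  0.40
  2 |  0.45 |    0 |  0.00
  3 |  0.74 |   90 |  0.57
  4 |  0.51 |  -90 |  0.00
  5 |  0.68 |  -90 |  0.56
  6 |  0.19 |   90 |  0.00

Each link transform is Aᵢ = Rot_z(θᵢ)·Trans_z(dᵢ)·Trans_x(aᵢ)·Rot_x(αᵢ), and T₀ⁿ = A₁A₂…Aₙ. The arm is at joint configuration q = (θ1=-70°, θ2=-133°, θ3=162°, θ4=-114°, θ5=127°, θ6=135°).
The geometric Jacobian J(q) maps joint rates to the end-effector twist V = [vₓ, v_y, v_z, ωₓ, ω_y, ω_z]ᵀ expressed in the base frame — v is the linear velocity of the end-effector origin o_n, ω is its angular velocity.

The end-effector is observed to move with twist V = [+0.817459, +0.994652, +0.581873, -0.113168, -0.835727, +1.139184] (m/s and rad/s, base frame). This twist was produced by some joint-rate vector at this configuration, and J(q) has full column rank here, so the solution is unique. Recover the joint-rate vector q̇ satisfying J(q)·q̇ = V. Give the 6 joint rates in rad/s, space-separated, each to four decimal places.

o_n = [0.8286, -0.6291, 0.6310]
J₁: ẑ×o_n = [0.6291, 0.8286, -0.0000], ω = ẑ
J2: z=[0.0000, 0.0000, 1.0000] o=[0.1607, -0.4417, 0.4000] → [0.1874, 0.6679, -0.0000, 0.0000, 0.0000, 1.0000]
J3: z=[0.0000, 0.0000, 1.0000] o=[-0.2535, -0.2658, 0.4000] → [0.3632, 1.0821, -0.0000, 0.0000, 0.0000, 1.0000]
J4: z=[-0.6561, -0.7547, 0.0000] o=[0.3050, -0.7513, 0.9700] → [0.2559, -0.2224, 0.3150, -0.6561, -0.7547, 0.0000]
J5: z=[0.6895, -0.5993, -0.4067] o=[0.1485, -0.6152, 0.5041] → [-0.0817, -0.3641, 0.3981, 0.6895, -0.5993, -0.4067]
J6: z=[-0.1497, -0.6673, 0.7296] o=[1.0165, -0.6502, 0.6502] → [-0.0026, -0.1399, -0.1285, -0.1497, -0.6673, 0.7296]
q̇ = J⁺·V = [0.5560, 0.6320, 0.4580, 0.9120, 0.6290, -0.3440]

0.5560 0.6320 0.4580 0.9120 0.6290 -0.3440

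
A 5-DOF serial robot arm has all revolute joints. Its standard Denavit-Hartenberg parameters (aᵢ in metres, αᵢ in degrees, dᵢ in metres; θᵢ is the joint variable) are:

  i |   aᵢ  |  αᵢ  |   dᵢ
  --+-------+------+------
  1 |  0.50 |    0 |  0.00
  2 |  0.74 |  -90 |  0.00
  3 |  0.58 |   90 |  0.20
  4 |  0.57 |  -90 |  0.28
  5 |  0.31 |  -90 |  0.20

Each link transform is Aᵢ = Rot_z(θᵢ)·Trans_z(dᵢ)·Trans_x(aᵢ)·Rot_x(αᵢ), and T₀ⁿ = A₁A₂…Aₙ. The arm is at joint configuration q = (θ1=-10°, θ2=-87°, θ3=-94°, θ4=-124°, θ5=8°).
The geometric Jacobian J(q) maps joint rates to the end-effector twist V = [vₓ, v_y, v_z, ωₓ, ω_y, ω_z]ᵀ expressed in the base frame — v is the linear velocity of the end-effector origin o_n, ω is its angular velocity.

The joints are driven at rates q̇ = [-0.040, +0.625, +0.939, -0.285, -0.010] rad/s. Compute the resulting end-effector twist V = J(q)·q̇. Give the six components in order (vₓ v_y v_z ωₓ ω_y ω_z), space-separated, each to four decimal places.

0.2957 -0.6721 -0.0004 0.9028 -0.3979 0.5966

o_n = [-0.2009, -0.4912, 0.2383]
J₁: ẑ×o_n = [0.4912, -0.2009, 0.0000], ω = ẑ
J2: z=[0.0000, 0.0000, 1.0000] o=[0.4924, -0.0868, 0.0000] → [0.4044, -0.6933, 0.0000, 0.0000, 0.0000, 1.0000]
J3: z=[0.9925, -0.1219, 0.0000] o=[0.4022, -0.8213, 0.0000] → [-0.0290, -0.2365, 0.2541, 0.9925, -0.1219, 0.0000]
J4: z=[0.1216, 0.9901, -0.0698] o=[0.6057, -0.8055, 0.5786] → [-0.3150, 0.0976, 0.8368, 0.1216, 0.9901, -0.0698]
J5: z=[-0.5480, 0.1255, 0.8270] o=[0.1680, -0.4928, 0.2411] → [-0.0016, -0.3066, 0.0455, -0.5480, 0.1255, 0.8270]
V = J·q̇ = [0.2957, -0.6721, -0.0004, 0.9028, -0.3979, 0.5966]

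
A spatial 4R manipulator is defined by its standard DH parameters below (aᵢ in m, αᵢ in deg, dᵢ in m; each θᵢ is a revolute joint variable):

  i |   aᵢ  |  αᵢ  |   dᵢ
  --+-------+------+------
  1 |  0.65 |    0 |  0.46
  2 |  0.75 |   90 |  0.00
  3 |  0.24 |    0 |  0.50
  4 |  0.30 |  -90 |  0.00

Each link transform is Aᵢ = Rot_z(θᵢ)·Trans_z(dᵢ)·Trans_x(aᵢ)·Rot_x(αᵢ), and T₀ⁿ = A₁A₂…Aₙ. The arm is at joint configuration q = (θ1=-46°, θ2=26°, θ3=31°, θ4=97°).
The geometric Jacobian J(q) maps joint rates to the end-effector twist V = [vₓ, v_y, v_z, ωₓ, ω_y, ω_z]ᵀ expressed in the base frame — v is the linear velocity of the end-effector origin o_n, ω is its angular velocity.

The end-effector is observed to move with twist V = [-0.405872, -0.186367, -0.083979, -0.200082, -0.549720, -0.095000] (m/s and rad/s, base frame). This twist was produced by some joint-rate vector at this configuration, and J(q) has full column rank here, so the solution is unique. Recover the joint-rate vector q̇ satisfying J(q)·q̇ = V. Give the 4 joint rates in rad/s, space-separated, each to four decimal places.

-0.4120 0.3170 0.1170 0.4680

o_n = [1.0050, -1.2011, 0.8200]
J₁: ẑ×o_n = [1.2011, 1.0050, -0.0000], ω = ẑ
J2: z=[0.0000, 0.0000, 1.0000] o=[0.4515, -0.4676, 0.4600] → [0.7336, 0.5535, -0.0000, 0.0000, 0.0000, 1.0000]
J3: z=[-0.3420, -0.9397, 0.0000] o=[1.1563, -0.7241, 0.4600] → [-0.3383, 0.1231, 0.0210, -0.3420, -0.9397, 0.0000]
J4: z=[-0.3420, -0.9397, 0.0000] o=[1.1786, -1.2643, 0.5836] → [-0.2221, 0.0809, -0.1847, -0.3420, -0.9397, 0.0000]
q̇ = J⁺·V = [-0.4120, 0.3170, 0.1170, 0.4680]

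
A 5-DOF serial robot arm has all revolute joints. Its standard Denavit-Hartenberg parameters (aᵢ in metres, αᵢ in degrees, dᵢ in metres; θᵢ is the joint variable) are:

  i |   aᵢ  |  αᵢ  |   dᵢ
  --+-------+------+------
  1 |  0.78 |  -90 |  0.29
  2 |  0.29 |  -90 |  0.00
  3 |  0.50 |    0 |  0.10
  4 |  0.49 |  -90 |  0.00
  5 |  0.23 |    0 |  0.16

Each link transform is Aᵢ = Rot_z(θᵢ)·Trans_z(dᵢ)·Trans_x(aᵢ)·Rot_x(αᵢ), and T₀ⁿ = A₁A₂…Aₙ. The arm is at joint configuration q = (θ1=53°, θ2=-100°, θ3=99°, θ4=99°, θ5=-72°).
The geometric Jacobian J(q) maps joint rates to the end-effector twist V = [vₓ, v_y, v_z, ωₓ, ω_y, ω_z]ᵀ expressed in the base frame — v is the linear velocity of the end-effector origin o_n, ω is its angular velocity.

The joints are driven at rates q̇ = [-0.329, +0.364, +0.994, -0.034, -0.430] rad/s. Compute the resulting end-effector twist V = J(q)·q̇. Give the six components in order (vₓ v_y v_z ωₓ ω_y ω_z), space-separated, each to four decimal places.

o_n = [0.8212, 0.8101, 0.0771]
J₁: ẑ×o_n = [-0.8101, 0.8212, 0.0000], ω = ẑ
J2: z=[-0.7986, 0.6018, 0.0000] o=[0.4694, 0.6229, 0.2900] → [-0.1281, -0.1700, -0.3612, -0.7986, 0.6018, 0.0000]
J3: z=[0.5927, 0.7865, 0.1736] o=[0.4391, 0.5827, 0.5756] → [-0.4316, 0.3618, -0.1657, 0.5927, 0.7865, 0.1736]
J4: z=[0.5927, 0.7865, 0.1736] o=[0.9010, 0.3750, 0.5159] → [-0.4207, 0.2462, 0.3206, 0.5927, 0.7865, 0.1736]
J5: z=[-0.7918, 0.5295, 0.3043] o=[0.8287, 0.5308, 0.0570] → [-0.0744, 0.0136, -0.2172, -0.7918, 0.5295, 0.3043]
V = J·q̇ = [-0.1628, 0.0133, -0.2137, 0.6188, 0.7464, -0.2932]

-0.1628 0.0133 -0.2137 0.6188 0.7464 -0.2932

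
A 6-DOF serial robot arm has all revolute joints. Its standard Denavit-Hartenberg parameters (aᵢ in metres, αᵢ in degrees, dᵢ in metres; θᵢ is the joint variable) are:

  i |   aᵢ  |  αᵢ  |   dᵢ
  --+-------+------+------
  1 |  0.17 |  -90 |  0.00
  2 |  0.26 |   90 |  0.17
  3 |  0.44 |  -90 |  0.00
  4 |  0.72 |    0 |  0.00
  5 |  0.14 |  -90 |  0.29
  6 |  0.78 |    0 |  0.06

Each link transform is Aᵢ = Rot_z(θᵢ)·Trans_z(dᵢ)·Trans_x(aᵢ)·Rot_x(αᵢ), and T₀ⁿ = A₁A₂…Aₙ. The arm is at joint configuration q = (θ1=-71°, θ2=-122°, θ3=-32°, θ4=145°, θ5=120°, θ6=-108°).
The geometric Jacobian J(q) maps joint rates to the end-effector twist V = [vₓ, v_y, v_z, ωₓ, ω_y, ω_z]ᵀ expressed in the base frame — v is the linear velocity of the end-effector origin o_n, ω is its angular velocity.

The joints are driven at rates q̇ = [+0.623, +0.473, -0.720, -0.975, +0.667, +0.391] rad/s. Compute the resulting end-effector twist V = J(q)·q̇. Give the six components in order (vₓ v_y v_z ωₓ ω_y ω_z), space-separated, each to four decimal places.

o_n = [1.0972, 0.1556, 0.8952]
J₁: ẑ×o_n = [-0.1556, 1.0972, 0.0000], ω = ẑ
J2: z=[0.9455, 0.3256, 0.0000] o=[0.0553, -0.1607, 0.0000] → [0.2914, -0.8464, -0.0401, 0.9455, 0.3256, 0.0000]
J3: z=[-0.2761, 0.8018, -0.5299] o=[0.1712, 0.0249, 0.2205] → [0.6103, -0.3044, -0.7786, -0.2761, 0.8018, -0.5299]
J4: z=[0.7104, 0.5416, 0.4494] o=[-0.1136, 0.1359, 0.5369] → [0.1852, 0.2896, -0.6418, 0.7104, 0.5416, 0.4494]
J5: z=[0.7104, 0.5416, 0.4494] o=[0.3822, -0.3441, 0.3316] → [0.0807, -0.0791, -0.0323, 0.7104, 0.5416, 0.4494]
J6: z=[-0.6690, 0.3213, 0.6703] o=[0.5576, -0.0782, 0.3793] → [0.0091, 0.7068, -0.3298, -0.6690, 0.3213, 0.6703]
V = J·q̇ = [-0.5217, 0.4436, 1.0169, 0.1656, -0.4645, 1.1282]

-0.5217 0.4436 1.0169 0.1656 -0.4645 1.1282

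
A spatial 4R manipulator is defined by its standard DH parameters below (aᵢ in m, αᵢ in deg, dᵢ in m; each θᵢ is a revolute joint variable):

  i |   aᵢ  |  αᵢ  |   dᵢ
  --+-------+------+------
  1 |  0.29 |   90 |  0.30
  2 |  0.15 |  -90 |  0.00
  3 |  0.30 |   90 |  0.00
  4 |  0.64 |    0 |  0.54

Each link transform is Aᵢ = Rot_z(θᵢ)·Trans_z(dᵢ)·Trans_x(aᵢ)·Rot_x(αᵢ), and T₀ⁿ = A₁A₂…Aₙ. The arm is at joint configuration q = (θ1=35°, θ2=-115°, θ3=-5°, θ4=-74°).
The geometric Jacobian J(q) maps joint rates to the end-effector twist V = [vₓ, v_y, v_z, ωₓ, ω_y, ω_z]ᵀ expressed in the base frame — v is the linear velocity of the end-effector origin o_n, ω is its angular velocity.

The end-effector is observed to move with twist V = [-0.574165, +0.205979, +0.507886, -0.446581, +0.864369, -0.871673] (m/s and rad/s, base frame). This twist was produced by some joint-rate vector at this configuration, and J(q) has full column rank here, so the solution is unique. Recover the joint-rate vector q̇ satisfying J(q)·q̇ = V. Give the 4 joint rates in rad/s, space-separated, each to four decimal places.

-0.7150 0.0310 0.1840 -0.9990

o_n = [-0.0867, -0.7681, 0.0366]
J₁: ẑ×o_n = [0.7681, -0.0867, 0.0000], ω = ẑ
J2: z=[0.5736, -0.8192, 0.0000] o=[0.2376, 0.1663, 0.3000] → [0.2158, 0.1511, -0.8016, 0.5736, -0.8192, 0.0000]
J3: z=[0.7424, 0.5198, -0.4226] o=[0.1856, 0.1300, 0.1641] → [-0.4458, 0.2097, -0.5252, 0.7424, 0.5198, -0.4226]
J4: z=[0.6016, -0.7949, 0.0790] o=[0.0972, 0.0361, -0.1068] → [-0.0504, -0.1008, -0.6300, 0.6016, -0.7949, 0.0790]
q̇ = J⁺·V = [-0.7150, 0.0310, 0.1840, -0.9990]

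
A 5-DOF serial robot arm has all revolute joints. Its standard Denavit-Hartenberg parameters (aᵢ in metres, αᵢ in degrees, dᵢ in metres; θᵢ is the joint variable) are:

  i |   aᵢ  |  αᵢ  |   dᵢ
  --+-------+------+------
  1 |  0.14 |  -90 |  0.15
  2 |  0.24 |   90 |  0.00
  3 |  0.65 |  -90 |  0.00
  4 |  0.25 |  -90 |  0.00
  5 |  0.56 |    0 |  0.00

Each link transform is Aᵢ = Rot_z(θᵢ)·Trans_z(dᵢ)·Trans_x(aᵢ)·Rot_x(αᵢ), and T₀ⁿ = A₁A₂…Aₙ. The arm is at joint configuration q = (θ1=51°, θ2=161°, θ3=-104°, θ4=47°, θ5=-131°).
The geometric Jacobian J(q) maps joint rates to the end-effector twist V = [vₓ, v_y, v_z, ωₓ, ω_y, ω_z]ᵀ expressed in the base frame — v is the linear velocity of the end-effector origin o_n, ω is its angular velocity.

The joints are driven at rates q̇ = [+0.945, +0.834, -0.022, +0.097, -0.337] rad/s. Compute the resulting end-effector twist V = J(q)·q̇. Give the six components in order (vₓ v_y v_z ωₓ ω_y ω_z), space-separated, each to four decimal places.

0.4965 0.3131 0.3116 -0.4220 0.3868 0.7373

o_n = [0.3101, -0.6582, -0.0979]
J₁: ẑ×o_n = [0.6582, 0.3101, -0.0000], ω = ẑ
J2: z=[-0.7771, 0.6293, 0.0000] o=[0.0881, 0.1088, 0.1500] → [-0.1560, -0.1927, 0.4563, -0.7771, 0.6293, 0.0000]
J3: z=[0.2049, 0.2530, -0.9455] o=[-0.0547, -0.0676, 0.0719] → [-0.6014, -0.3102, -0.2133, 0.2049, 0.2530, -0.9455]
J4: z=[-0.3894, -0.8652, -0.3159] o=[0.5290, -0.3489, 0.1231] → [0.0935, -0.0169, -0.0689, -0.3894, -0.8652, -0.3159]
J5: z=[-0.7965, 0.1440, 0.5872] o=[0.6447, -0.4690, 0.3094] → [0.0525, -0.5209, 0.1989, -0.7965, 0.1440, 0.5872]
V = J·q̇ = [0.4965, 0.3131, 0.3116, -0.4220, 0.3868, 0.7373]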